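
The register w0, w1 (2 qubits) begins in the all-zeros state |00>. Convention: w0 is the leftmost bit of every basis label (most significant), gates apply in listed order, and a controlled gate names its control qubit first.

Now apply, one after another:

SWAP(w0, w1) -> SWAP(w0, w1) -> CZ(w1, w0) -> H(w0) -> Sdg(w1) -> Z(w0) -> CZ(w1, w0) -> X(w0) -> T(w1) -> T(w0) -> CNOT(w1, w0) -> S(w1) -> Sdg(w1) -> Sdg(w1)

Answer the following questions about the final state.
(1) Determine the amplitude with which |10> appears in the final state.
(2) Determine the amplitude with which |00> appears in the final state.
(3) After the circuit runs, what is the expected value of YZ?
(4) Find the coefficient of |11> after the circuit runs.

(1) The final state's coefficient on |10> equals sqrt(2)*exp(I*pi/4)/2.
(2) |00> carries amplitude -sqrt(2)/2 in the final state.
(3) The observable YZ averages to -sqrt(2)/2.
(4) |11> carries amplitude 0 in the final state.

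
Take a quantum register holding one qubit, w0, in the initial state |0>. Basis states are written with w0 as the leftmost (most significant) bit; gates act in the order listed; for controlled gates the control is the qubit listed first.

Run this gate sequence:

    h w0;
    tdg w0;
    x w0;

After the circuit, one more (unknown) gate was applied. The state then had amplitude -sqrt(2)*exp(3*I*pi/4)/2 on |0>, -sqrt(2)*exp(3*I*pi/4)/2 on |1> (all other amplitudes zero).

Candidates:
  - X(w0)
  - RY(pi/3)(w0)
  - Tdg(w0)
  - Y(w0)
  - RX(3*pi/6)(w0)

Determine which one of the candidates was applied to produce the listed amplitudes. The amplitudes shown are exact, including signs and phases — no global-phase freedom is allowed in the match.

The unique candidate consistent with the amplitudes is Tdg(w0).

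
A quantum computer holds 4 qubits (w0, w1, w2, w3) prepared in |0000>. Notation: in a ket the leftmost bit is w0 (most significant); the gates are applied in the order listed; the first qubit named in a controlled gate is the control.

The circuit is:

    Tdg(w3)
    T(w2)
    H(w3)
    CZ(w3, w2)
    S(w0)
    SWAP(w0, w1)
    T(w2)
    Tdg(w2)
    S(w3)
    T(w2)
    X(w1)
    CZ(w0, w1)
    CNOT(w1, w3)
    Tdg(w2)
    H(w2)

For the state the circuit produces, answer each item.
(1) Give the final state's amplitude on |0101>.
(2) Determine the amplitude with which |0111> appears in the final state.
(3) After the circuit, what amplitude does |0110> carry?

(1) The amplitude on |0101> is 1/2.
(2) The final state's coefficient on |0111> equals 1/2.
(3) |0110> carries amplitude I/2 in the final state.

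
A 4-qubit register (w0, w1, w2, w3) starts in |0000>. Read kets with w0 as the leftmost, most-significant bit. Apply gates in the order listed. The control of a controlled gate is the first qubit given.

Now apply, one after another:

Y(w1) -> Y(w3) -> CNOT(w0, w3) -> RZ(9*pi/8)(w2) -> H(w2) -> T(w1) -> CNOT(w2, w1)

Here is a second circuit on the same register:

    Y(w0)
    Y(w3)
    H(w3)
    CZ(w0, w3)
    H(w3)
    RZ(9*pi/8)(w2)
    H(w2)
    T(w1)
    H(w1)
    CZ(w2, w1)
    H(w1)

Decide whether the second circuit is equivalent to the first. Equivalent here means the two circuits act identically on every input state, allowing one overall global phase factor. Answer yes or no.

No — the two circuits implement different unitaries, even allowing a global phase.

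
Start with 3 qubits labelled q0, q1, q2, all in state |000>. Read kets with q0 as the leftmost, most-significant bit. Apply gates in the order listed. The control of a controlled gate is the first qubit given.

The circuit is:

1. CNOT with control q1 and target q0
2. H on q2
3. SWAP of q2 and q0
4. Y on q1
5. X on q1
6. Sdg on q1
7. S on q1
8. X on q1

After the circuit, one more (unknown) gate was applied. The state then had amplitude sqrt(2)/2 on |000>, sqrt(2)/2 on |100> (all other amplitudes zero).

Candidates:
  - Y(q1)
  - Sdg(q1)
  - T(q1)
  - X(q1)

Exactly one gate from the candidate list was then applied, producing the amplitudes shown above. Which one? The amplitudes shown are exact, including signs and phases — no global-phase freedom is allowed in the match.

The unique candidate consistent with the amplitudes is Y(q1). Key observation: the block from step 5 through step 8 cancels to the identity and can be dropped.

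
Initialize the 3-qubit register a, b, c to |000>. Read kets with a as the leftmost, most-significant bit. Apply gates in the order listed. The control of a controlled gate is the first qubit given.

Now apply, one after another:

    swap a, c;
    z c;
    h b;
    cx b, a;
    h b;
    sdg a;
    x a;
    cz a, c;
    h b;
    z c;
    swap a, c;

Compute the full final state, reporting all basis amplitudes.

The final amplitudes are sqrt(2)/2 on |001>, -sqrt(2)*I/2 on |010>, and 0 on every other basis state.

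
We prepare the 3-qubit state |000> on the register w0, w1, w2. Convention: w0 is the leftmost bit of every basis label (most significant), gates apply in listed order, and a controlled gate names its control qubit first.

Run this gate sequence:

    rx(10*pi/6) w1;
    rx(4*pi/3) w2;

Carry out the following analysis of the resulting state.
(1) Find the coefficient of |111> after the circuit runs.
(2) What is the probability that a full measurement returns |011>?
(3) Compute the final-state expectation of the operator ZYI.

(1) |111> carries amplitude 0 in the final state.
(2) The probability of measuring |011> is 3/16.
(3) The expectation value of ZYI is sqrt(3)/2.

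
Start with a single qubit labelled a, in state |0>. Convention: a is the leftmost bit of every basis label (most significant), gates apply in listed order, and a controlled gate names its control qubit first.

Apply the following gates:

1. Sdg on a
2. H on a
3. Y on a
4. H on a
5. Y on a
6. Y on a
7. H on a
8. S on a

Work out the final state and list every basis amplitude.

The resulting statevector has amplitude -sqrt(2)*I/2 on |0>, -sqrt(2)/2 on |1>.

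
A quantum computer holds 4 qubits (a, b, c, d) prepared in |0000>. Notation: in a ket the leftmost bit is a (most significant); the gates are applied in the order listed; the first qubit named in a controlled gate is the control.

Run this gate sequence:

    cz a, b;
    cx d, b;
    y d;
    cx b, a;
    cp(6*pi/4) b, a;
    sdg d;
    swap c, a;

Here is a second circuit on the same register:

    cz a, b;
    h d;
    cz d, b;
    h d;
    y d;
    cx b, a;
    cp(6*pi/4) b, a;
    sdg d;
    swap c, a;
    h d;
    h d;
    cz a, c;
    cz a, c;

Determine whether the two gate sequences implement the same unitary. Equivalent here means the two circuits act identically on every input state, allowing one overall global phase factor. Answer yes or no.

No: there is an input state on which the two circuits produce genuinely different outputs (not merely differing by a phase).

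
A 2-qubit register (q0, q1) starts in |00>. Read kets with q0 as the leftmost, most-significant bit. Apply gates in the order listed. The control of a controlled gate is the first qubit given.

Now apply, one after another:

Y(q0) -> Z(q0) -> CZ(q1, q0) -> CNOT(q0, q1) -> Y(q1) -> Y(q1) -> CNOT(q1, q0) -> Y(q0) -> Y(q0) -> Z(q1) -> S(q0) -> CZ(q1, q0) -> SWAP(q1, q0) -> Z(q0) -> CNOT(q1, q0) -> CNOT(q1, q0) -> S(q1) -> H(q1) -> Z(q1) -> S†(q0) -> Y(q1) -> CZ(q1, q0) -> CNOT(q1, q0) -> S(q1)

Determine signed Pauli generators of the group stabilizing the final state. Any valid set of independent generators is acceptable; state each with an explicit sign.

The final state is stabilized by the group generated by -XY, -ZZ; other independent generating sets are equally valid.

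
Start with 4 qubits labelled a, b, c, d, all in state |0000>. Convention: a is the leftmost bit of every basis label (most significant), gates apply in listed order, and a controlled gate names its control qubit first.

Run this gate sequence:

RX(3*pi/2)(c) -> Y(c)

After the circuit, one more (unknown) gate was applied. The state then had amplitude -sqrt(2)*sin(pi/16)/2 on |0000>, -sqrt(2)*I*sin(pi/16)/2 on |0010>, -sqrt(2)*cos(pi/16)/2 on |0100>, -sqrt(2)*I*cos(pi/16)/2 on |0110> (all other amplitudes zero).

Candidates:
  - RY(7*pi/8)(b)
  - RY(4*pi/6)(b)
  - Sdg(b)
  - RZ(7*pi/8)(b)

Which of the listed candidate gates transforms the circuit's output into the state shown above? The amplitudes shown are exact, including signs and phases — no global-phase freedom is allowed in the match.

The unique candidate consistent with the amplitudes is RY(7*pi/8)(b).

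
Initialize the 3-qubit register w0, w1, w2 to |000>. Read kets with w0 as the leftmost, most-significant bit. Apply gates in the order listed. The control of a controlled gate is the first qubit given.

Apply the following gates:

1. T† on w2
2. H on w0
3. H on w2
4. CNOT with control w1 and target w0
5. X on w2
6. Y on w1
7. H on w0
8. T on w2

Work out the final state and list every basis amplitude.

After the circuit, the state carries amplitude sqrt(2)*I/2 on |010>, sqrt(2)*exp(3*I*pi/4)/2 on |011>, and 0 on every other basis state.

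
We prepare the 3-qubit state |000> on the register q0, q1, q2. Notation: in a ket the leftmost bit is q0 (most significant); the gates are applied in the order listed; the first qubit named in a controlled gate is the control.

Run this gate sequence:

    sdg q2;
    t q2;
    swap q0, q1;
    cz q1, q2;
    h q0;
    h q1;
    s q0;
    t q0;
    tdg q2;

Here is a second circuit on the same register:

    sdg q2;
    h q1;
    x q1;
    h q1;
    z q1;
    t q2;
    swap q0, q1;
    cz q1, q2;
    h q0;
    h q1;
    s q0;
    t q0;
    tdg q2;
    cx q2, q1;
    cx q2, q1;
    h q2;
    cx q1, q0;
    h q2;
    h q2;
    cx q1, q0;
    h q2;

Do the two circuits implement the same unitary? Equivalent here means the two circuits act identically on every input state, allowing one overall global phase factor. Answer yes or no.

Yes: on every input state the two circuits agree up to one overall phase factor.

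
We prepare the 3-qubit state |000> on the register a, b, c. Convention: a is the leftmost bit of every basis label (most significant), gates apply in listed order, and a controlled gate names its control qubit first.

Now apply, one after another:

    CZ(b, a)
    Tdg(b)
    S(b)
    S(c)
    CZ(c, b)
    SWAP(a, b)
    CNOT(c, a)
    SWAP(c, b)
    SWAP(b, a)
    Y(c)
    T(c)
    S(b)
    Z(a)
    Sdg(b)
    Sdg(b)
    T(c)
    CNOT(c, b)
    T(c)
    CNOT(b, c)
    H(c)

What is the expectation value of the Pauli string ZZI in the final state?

The observable ZZI averages to -1.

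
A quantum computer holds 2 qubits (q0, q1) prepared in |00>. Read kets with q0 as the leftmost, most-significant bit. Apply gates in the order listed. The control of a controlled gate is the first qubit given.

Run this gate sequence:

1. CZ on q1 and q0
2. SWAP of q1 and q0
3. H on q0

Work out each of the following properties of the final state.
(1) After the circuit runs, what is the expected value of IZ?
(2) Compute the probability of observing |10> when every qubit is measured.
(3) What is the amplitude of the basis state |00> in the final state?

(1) The expectation value of IZ is 1.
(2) A full measurement returns |10> with probability 1/2.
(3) The final state's coefficient on |00> equals sqrt(2)/2.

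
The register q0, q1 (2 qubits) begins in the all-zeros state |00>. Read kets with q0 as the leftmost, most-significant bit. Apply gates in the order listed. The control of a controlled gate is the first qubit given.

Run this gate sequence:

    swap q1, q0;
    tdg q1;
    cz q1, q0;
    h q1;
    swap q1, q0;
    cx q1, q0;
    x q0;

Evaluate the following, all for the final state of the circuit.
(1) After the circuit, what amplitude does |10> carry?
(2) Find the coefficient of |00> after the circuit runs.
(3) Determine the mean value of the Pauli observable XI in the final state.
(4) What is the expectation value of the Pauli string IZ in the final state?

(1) The final state's coefficient on |10> equals sqrt(2)/2.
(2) The amplitude on |00> is sqrt(2)/2.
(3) The expectation value of XI is 1.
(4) The observable IZ averages to 1.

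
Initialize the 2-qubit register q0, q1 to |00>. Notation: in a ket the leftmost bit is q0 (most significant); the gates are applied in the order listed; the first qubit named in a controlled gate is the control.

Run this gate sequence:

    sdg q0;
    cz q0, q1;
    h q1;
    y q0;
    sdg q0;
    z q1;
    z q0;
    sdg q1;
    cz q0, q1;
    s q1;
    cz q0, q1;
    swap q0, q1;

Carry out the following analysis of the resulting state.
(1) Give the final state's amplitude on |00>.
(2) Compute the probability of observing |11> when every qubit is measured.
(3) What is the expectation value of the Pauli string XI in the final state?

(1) The amplitude on |00> is 0.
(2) The probability of measuring |11> is 1/2.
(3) The observable XI averages to -1.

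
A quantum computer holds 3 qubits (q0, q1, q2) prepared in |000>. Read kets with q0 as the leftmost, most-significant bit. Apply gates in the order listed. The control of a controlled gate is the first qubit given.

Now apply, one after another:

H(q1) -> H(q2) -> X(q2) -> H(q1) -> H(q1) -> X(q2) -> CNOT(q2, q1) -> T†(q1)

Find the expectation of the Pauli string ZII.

In the final state, ZII has expectation 1. Key observation: steps 3-6 multiply out to the identity, so the circuit reduces to the remaining gates.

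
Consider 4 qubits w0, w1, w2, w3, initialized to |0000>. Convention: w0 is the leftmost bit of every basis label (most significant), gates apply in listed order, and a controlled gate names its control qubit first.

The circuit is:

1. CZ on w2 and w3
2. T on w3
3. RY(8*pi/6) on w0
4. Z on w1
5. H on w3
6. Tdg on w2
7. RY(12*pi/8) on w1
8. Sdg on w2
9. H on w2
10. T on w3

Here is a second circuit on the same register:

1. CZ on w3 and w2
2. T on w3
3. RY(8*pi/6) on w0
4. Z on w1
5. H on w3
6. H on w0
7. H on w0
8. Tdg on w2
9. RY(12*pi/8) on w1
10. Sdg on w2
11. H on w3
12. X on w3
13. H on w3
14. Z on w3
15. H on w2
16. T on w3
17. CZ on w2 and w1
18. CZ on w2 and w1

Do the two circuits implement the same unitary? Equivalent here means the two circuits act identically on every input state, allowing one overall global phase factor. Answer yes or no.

Yes: on every input state the two circuits agree up to one overall phase factor.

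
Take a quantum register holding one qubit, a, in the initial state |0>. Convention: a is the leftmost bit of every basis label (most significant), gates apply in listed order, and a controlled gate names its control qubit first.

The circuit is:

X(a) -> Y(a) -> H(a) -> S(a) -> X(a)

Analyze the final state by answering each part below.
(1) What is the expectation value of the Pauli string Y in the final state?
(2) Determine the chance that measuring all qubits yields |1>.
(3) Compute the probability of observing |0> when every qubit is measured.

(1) The expectation value of Y is -1.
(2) The probability of measuring |1> is 1/2.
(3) Outcome |0> occurs with probability 1/2.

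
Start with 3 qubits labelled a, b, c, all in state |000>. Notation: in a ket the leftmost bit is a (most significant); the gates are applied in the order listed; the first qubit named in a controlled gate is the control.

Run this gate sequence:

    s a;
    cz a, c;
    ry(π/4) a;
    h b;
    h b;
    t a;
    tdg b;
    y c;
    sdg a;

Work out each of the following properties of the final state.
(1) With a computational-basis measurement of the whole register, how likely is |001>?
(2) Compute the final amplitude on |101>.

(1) A full measurement returns |001> with probability sqrt(2)/4 + 1/2. Key observation: the block from step 4 through step 5 cancels to the identity and can be dropped.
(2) The final state's coefficient on |101> equals sqrt(2 - sqrt(2))*exp(I*pi/4)/2.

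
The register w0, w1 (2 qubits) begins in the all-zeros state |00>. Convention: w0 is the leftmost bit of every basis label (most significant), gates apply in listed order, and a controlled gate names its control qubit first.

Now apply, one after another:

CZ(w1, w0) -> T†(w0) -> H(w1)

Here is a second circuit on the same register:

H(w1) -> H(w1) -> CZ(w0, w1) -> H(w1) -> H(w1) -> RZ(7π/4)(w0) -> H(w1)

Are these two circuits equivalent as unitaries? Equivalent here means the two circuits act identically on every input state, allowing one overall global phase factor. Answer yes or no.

Yes, they are equivalent — the unitaries differ by at most a global phase.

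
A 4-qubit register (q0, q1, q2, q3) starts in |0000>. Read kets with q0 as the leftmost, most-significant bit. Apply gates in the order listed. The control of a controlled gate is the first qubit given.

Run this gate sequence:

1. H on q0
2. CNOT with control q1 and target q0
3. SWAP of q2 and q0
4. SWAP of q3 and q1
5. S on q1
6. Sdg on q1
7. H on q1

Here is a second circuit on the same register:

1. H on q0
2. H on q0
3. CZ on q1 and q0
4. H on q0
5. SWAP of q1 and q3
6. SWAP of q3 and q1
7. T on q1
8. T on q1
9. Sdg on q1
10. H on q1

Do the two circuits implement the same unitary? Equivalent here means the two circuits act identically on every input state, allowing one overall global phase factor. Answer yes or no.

No: there is an input state on which the two circuits produce genuinely different outputs (not merely differing by a phase).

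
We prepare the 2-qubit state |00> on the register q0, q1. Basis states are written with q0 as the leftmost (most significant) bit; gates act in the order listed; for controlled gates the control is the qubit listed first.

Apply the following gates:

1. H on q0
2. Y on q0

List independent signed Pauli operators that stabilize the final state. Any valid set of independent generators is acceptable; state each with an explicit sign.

One valid set of independent stabilizer generators is -XI, +IZ (any independent generating set of the same group is equally correct).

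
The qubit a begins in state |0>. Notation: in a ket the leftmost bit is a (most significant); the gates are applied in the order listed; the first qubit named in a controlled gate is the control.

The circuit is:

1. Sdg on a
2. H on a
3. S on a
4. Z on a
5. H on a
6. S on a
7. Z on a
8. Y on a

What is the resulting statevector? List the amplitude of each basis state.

The final amplitudes are -1/2 - I/2 on |0>, 1/2 + I/2 on |1>.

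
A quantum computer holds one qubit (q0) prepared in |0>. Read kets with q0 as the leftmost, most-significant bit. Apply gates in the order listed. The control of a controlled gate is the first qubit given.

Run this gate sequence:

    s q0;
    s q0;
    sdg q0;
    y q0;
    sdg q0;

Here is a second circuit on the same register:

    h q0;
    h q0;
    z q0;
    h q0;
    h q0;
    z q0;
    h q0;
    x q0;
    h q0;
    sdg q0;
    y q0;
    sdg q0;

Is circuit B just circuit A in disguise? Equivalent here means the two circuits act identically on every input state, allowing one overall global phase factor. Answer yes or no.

Yes, they are equivalent — the unitaries differ by at most a global phase.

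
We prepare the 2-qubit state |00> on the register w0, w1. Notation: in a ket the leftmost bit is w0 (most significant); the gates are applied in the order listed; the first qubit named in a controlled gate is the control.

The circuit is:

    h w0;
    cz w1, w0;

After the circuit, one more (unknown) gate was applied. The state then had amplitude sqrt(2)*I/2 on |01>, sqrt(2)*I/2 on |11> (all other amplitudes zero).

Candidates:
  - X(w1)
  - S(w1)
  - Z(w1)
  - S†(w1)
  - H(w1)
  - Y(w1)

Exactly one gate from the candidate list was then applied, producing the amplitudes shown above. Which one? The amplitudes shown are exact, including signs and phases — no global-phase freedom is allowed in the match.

The applied gate was Y(w1).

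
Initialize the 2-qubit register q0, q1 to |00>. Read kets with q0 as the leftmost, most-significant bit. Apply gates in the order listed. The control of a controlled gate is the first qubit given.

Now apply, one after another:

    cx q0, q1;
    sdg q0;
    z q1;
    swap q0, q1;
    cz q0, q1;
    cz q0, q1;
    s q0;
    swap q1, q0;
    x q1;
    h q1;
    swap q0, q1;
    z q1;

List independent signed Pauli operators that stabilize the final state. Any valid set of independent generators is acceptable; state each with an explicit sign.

One valid set of independent stabilizer generators is -XI, +IZ (any independent generating set of the same group is equally correct).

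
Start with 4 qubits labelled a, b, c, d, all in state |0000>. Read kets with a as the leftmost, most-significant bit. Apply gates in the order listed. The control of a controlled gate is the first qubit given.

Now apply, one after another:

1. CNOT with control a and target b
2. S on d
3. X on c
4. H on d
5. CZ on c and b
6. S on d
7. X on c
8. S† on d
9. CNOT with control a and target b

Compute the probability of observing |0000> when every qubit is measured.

The probability of measuring |0000> is 1/2.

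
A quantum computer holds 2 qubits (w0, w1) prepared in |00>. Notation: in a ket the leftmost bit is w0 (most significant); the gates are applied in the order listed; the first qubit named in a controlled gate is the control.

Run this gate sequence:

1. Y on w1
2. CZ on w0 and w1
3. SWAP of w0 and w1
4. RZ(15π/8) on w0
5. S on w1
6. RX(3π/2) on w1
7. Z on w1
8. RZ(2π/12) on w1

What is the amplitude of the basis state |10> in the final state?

The final state's coefficient on |10> equals sqrt(2)*exp(17*I*pi/48)/2.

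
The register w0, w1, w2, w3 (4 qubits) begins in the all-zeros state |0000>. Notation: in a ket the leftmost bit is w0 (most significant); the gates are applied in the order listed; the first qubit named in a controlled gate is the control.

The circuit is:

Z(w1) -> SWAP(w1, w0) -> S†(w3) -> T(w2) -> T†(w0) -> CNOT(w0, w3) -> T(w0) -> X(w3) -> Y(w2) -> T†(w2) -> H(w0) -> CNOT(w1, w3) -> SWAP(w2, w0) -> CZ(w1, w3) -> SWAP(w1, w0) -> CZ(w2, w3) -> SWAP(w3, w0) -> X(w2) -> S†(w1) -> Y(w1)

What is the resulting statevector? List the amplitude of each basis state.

After the circuit, the state carries amplitude sqrt(2)*exp(I*pi/4)/2 on |1000>, -sqrt(2)*exp(I*pi/4)/2 on |1010>, and 0 on every other basis state.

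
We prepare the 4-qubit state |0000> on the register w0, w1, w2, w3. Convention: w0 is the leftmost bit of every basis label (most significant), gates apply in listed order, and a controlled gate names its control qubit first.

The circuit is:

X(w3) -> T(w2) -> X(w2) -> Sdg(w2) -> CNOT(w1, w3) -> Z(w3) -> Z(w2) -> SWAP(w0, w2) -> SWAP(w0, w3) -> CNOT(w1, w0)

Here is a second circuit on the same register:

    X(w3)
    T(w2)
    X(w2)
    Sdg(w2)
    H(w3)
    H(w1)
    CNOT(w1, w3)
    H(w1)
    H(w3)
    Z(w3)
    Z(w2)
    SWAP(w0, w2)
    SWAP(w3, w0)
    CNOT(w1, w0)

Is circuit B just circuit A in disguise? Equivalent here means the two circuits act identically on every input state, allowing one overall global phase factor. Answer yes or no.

No — the two circuits implement different unitaries, even allowing a global phase.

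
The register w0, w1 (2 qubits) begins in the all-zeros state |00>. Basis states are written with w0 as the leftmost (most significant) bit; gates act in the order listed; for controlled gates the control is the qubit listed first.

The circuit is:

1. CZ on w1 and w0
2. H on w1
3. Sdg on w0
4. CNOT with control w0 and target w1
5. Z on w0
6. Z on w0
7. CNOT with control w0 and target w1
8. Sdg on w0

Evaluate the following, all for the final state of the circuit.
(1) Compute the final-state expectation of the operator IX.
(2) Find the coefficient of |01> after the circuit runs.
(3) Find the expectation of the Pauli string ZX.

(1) The observable IX averages to 1. Key observation: gates 4-7 undo each other exactly, leaving only the rest of the circuit to track.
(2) The amplitude on |01> is sqrt(2)/2.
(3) In the final state, ZX has expectation 1.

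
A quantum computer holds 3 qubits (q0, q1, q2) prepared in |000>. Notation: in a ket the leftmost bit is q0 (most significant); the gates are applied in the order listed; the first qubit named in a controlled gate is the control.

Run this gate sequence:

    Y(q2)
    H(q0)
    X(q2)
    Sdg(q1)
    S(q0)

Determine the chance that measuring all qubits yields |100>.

A full measurement returns |100> with probability 1/2.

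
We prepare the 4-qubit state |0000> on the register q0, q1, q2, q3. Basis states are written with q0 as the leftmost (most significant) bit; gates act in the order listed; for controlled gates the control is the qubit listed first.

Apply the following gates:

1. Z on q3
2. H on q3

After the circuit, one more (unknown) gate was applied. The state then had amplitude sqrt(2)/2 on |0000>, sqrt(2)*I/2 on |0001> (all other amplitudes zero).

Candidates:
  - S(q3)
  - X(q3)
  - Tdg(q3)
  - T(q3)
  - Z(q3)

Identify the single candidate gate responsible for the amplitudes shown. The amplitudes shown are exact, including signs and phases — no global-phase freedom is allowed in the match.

The unique candidate consistent with the amplitudes is S(q3).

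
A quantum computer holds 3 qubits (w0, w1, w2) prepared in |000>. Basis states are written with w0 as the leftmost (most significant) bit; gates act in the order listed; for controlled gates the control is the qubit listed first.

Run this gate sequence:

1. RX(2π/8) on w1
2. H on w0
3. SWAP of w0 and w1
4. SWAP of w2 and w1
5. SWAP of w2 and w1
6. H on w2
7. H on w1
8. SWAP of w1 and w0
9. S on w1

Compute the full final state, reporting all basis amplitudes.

The final amplitudes are sqrt(2*sqrt(2) + 4)/4 on |000>, sqrt(2*sqrt(2) + 4)/4 on |001>, sqrt(4 - 2*sqrt(2))/4 on |010>, sqrt(4 - 2*sqrt(2))/4 on |011>, 0 on |100>, 0 on |101>, 0 on |110>, 0 on |111>.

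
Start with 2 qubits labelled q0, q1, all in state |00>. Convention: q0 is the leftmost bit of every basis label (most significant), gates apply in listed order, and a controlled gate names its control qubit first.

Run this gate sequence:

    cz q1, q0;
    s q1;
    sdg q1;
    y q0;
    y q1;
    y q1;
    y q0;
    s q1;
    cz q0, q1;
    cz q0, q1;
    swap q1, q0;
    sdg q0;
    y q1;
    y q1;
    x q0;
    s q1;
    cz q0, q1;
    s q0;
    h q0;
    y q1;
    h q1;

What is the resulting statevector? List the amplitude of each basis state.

The resulting statevector has amplitude -1/2 on |00>, 1/2 on |01>, 1/2 on |10>, -1/2 on |11>.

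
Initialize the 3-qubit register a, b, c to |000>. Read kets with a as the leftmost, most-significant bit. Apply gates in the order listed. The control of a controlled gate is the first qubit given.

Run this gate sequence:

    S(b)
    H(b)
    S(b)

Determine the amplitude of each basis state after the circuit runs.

After the circuit, the state carries amplitude sqrt(2)/2 on |000>, sqrt(2)*I/2 on |010>, and 0 on every other basis state.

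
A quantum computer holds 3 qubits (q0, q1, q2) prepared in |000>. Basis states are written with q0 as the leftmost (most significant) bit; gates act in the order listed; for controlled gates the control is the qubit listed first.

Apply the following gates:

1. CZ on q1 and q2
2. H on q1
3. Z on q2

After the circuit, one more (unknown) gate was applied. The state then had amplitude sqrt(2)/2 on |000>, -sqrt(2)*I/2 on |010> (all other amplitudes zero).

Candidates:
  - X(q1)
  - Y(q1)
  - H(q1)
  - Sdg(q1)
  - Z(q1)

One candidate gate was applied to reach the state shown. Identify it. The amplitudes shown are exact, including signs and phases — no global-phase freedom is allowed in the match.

The applied gate was Sdg(q1).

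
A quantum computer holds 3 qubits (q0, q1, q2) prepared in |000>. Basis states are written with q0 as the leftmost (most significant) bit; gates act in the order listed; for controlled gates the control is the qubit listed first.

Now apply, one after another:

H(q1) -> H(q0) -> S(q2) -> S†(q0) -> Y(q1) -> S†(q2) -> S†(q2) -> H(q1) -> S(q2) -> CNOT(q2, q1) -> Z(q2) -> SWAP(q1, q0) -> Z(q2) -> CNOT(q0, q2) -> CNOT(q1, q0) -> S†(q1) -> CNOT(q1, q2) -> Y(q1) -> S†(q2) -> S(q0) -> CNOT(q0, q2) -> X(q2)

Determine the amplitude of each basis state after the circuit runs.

The resulting statevector has amplitude sqrt(2)/2 on |001>, sqrt(2)/2 on |111>, and 0 on every other basis state.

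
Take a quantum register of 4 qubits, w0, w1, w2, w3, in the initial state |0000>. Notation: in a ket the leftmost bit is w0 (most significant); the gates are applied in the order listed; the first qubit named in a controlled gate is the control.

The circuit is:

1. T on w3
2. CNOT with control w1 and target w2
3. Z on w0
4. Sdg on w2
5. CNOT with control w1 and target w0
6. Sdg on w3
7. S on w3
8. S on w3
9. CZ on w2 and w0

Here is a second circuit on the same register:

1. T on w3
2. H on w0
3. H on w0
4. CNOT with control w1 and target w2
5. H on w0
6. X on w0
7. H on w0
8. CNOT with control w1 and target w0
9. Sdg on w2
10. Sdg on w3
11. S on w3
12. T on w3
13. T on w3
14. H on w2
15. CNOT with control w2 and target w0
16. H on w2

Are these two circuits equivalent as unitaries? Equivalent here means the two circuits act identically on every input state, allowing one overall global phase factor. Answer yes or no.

No — the two circuits implement different unitaries, even allowing a global phase.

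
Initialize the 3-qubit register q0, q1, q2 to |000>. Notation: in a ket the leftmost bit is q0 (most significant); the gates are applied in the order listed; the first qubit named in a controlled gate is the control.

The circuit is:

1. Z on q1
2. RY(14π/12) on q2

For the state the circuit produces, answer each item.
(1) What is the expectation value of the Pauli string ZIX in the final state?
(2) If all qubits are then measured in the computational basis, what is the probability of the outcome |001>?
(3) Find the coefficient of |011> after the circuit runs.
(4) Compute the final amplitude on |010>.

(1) In the final state, ZIX has expectation -1/2.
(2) The probability of measuring |001> is sqrt(3)/4 + 1/2.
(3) The amplitude on |011> is 0.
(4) |010> carries amplitude 0 in the final state.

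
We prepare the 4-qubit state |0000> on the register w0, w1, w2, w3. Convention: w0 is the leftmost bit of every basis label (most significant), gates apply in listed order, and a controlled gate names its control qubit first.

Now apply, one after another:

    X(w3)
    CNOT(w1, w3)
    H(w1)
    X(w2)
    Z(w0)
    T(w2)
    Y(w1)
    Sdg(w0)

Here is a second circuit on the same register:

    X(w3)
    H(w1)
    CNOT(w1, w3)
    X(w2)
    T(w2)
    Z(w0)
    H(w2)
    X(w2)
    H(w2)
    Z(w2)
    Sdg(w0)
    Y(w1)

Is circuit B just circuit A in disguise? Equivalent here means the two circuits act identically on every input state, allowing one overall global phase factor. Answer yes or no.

No — the two circuits implement different unitaries, even allowing a global phase.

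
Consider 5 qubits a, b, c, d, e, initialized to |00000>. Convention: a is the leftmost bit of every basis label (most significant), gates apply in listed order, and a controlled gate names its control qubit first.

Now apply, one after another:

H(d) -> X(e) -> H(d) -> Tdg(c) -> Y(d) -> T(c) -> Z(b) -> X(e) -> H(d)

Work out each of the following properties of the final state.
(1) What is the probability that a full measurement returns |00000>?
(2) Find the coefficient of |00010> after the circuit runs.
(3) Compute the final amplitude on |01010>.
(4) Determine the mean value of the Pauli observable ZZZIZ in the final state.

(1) A full measurement returns |00000> with probability 1/2.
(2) The final state's coefficient on |00010> equals -sqrt(2)*I/2.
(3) The amplitude on |01010> is 0.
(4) The expectation value of ZZZIZ is 1.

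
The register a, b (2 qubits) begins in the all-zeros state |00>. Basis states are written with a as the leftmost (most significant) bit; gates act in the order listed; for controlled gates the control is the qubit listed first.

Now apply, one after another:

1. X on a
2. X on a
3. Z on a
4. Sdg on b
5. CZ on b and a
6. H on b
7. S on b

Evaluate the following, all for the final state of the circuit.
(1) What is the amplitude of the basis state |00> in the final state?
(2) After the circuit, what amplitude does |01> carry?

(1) The amplitude on |00> is sqrt(2)/2.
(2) The final state's coefficient on |01> equals sqrt(2)*I/2.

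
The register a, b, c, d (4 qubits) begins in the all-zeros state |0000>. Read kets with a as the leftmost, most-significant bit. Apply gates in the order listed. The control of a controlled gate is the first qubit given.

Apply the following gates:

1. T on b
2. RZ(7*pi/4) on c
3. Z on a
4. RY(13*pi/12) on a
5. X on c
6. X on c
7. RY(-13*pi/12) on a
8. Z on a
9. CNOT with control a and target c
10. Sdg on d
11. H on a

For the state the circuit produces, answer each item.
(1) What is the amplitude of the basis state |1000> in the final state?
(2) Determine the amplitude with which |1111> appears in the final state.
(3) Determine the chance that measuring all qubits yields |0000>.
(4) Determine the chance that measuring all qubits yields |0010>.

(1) The final state's coefficient on |1000> equals -sqrt(2)*exp(I*pi/8)/2. Key observation: steps 3-8 multiply out to the identity, so the circuit reduces to the remaining gates.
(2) The amplitude on |1111> is 0.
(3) A full measurement returns |0000> with probability 1/2.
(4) A full measurement returns |0010> with probability 0.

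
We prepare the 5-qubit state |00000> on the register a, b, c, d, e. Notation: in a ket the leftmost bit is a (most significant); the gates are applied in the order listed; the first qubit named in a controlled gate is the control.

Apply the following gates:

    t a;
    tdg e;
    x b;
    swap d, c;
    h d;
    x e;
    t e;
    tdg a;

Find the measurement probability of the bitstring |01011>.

The probability of measuring |01011> is 1/2.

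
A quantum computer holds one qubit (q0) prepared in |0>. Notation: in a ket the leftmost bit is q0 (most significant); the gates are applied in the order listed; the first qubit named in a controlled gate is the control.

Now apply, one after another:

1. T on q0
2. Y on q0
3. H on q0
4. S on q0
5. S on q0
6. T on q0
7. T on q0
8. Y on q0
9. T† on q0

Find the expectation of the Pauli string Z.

In the final state, Z has expectation 0.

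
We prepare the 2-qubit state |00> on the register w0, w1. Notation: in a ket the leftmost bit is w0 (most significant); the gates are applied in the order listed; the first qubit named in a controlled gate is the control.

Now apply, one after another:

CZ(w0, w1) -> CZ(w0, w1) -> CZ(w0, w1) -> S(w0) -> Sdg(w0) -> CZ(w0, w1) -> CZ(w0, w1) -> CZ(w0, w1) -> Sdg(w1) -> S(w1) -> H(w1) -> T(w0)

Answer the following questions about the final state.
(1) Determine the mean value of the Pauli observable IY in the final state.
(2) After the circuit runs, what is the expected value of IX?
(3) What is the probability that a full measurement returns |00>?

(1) The observable IY averages to 0. Key observation: the block from step 1 through step 8 cancels to the identity and can be dropped.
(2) The expectation value of IX is 1.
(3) Outcome |00> occurs with probability 1/2.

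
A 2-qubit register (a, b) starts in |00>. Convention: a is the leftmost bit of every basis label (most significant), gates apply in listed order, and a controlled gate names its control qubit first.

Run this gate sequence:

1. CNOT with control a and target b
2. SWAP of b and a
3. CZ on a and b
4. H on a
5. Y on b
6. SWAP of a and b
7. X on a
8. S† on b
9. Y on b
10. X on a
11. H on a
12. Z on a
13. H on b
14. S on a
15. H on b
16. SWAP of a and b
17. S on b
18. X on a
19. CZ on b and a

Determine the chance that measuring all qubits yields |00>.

Outcome |00> occurs with probability 1/4.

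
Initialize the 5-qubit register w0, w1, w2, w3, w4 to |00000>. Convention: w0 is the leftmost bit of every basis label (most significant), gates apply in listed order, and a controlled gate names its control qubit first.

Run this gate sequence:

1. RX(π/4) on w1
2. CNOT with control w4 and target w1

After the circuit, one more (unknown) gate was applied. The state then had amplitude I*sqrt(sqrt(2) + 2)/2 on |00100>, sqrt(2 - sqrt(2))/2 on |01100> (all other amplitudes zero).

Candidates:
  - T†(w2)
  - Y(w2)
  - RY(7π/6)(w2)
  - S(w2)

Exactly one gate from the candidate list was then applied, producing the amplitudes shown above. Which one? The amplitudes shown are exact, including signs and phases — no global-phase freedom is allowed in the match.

The applied gate was Y(w2).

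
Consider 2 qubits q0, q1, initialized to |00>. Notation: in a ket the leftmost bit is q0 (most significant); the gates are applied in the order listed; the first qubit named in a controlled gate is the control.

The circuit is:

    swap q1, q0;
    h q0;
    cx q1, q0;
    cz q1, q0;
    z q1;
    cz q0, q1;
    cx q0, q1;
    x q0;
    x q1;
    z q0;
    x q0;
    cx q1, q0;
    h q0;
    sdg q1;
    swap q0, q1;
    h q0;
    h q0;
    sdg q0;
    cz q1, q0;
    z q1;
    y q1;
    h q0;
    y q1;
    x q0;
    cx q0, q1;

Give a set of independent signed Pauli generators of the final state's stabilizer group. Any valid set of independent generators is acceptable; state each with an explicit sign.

The stabilizer group can be generated by +XI, -IZ, among other valid generating sets.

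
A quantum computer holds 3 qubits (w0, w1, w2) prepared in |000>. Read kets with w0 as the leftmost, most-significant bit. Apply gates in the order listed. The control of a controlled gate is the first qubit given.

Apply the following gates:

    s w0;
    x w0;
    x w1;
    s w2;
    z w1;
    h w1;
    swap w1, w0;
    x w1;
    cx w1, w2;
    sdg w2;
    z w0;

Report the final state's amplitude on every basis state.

After the circuit, the state carries amplitude -sqrt(2)/2 on |000>, -sqrt(2)/2 on |100>, and 0 on every other basis state.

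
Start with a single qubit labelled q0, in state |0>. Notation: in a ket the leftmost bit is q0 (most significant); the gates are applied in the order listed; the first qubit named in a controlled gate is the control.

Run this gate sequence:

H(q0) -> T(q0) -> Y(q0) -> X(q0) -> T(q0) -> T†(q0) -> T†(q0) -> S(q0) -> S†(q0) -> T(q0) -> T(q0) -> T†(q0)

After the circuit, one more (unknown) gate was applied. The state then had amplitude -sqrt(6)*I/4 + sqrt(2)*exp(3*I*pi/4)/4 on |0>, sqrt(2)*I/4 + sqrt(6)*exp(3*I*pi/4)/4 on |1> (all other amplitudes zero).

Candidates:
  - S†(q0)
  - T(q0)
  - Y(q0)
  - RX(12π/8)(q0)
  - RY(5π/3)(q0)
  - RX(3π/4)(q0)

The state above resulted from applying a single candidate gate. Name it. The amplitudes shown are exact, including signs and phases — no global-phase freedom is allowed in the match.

The unique candidate consistent with the amplitudes is RY(5π/3)(q0). Key observation: steps 5-12 multiply out to the identity, so the circuit reduces to the remaining gates.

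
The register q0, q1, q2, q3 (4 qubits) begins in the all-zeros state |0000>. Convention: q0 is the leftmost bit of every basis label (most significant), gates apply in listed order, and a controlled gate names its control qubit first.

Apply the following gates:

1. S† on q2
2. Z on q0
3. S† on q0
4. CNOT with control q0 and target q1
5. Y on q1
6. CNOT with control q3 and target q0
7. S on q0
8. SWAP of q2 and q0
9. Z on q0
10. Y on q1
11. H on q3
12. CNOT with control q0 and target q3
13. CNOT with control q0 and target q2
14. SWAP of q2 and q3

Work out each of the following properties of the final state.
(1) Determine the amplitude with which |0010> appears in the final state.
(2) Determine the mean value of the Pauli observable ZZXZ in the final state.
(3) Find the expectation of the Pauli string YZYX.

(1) The amplitude on |0010> is sqrt(2)/2.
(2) The expectation value of ZZXZ is 1.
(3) The observable YZYX averages to 0.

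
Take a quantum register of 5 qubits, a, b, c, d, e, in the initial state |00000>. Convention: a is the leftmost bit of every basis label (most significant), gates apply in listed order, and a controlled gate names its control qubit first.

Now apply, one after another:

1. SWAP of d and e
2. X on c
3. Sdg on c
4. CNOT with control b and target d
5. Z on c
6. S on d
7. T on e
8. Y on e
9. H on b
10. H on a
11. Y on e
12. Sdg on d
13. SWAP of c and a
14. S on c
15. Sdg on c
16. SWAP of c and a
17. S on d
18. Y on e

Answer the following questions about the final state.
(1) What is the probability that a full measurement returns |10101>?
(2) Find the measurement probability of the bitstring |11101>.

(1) The probability of measuring |10101> is 1/4. Key observation: the block from step 11 through step 18 cancels to the identity and can be dropped.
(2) A full measurement returns |11101> with probability 1/4.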